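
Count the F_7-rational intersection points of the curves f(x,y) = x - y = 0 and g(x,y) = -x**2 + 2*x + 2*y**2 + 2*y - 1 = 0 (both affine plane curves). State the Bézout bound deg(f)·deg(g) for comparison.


Common zeros: ∅; count = 0; Bézout bound = 2.

deg(f) = 1, deg(g) = 2, so Bézout bound = 2.
Scan x ∈ F_7. For each x, list the y ∈ F_7 with f(x, y) ≡ 0 and those with g(x, y) ≡ 0 (mod 7); the common zeros in that column are the intersection.
  x = 0: f ≡ 0 at y ∈ {0}; g ≡ 0 at y ∈ ∅; common: ∅.
  x = 1: f ≡ 0 at y ∈ {1}; g ≡ 0 at y ∈ {0, 6}; common: ∅.
  x = 2: f ≡ 0 at y ∈ {2}; g ≡ 0 at y ∈ ∅; common: ∅.
  x = 3: f ≡ 0 at y ∈ {3}; g ≡ 0 at y ∈ {1, 5}; common: ∅.
  x = 4: f ≡ 0 at y ∈ {4}; g ≡ 0 at y ∈ ∅; common: ∅.
  x = 5: f ≡ 0 at y ∈ {5}; g ≡ 0 at y ∈ ∅; common: ∅.
  x = 6: f ≡ 0 at y ∈ {6}; g ≡ 0 at y ∈ {1, 5}; common: ∅.
Collecting: common zeros = ∅, so the count is 0.
Comparison with the Bézout bound: 0 ≤ 2 = deg(f)·deg(g), as expected for curves with no common component (the affine F_7-count falls short of the bound because intersections may lie at infinity, over extension fields, or carry multiplicity).


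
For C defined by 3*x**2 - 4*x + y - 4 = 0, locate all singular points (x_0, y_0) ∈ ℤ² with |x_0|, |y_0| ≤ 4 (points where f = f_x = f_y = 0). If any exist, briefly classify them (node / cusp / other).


No singular points in the scanned grid; C is smooth there.

Compute partial derivatives:
  f_x = 6*x - 4.
  f_y = 1.
f_y = 1 is a nonzero constant, so f_y never vanishes: no point (x, y) can satisfy f = f_x = f_y = 0. In particular no (x, y) ∈ {−4, ..., 4}² is singular; the curve is smooth.


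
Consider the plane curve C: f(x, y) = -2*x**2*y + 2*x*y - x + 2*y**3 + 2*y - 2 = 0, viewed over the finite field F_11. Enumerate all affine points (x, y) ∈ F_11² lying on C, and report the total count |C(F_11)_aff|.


Affine F_11-points: {(0, 9), (2, 3), (4, 9), (7, 4), (8, 3), (9, 0), (9, 4), (9, 7), (10, 2), (10, 7)}; count = 10.

For each of the 121 pairs (x, y) ∈ F_11², evaluate f(x, y) mod 11. Record the zeros.
  x = 0: [0↦9, 1↦2, 2↦7, 3↦3, 4↦2, 5↦5, 6↦2, 7↦5, 8↦4, 9↦0, 10↦5]  zeros at y ∈ {9}
  x = 1: [0↦8, 1↦1, 2↦6, 3↦2, 4↦1, 5↦4, 6↦1, 7↦4, 8↦3, 9↦10, 10↦4]  zeros at y ∈ ∅
  x = 2: [0↦7, 1↦7, 2↦8, 3↦0, 4↦6, 5↦5, 6↦9, 7↦8, 8↦3, 9↦6, 10↦7]  zeros at y ∈ {3}
  x = 3: [0↦6, 1↦9, 2↦2, 3↦8, 4↦6, 5↦8, 6↦4, 7↦6, 8↦4, 9↦10, 10↦3]  zeros at y ∈ ∅
  x = 4: [0↦5, 1↦7, 2↦10, 3↦4, 4↦1, 5↦2, 6↦8, 7↦9, 8↦6, 9↦0, 10↦3]  zeros at y ∈ {9}
  x = 5: [0↦4, 1↦1, 2↦10, 3↦10, 4↦2, 5↦9, 6↦10, 7↦6, 8↦9, 9↦9, 10↦7]  zeros at y ∈ ∅
  x = 6: [0↦3, 1↦2, 2↦2, 3↦4, 4↦9, 5↦7, 6↦10, 7↦8, 8↦2, 9↦4, 10↦4]  zeros at y ∈ ∅
  x = 7: [0↦2, 1↦10, 2↦8, 3↦8, 4↦0, 5↦7, 6↦8, 7↦4, 8↦7, 9↦7, 10↦5]  zeros at y ∈ {4}
  x = 8: [0↦1, 1↦3, 2↦6, 3↦0, 4↦8, 5↦9, 6↦4, 7↦5, 8↦2, 9↦7, 10↦10]  zeros at y ∈ {3}
  x = 9: [0↦0, 1↦3, 2↦7, 3↦2, 4↦0, 5↦2, 6↦9, 7↦0, 8↦9, 9↦4, 10↦8]  zeros at y ∈ {0, 4, 7}
  x = 10: [0↦10, 1↦10, 2↦0, 3↦3, 4↦9, 5↦8, 6↦1, 7↦0, 8↦6, 9↦9, 10↦10]  zeros at y ∈ {2, 7}
Collecting zeros: affine points = {(0, 9), (2, 3), (4, 9), (7, 4), (8, 3), (9, 0), (9, 4), (9, 7), (10, 2), (10, 7)}.
Total count |C(F_11)_aff| = 10.


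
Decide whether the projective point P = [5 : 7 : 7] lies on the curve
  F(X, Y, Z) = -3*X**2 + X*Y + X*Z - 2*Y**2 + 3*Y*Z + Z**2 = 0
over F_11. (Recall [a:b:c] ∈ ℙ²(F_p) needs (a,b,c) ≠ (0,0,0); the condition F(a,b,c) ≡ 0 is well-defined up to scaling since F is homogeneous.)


F(5,7,7) ≡ 5 (mod 11); P is NOT on the curve.

Evaluate F(5, 7, 7) term-by-term (mod 11).
  -3*X**2 ↦ -3·25·1·1 = -75
  X*Y ↦ 1·5·7·1 = 35
  X*Z ↦ 1·5·1·7 = 35
  -2*Y**2 ↦ -2·1·49·1 = -98
  3*Y*Z ↦ 3·1·7·7 = 147
  Z**2 ↦ 1·1·1·49 = 49
Sum: F(5, 7, 7) = (-75) + (35) + (35) + (-98) + (147) + (49) = 93.
Reducing mod 11: 93 ≡ 5 (mod 11).
Since F(a, b, c) ≡ 5 ≠ 0 (mod 11), P does NOT lie on the curve.


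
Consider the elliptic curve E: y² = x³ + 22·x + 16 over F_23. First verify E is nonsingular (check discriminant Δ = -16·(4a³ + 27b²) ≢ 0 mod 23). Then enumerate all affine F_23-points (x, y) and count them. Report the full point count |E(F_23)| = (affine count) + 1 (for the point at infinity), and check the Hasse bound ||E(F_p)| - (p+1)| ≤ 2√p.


Affine points = {(0, 4), (0, 19), (1, 4), (1, 19), (9, 0), (11, 5), (11, 18), (14, 3), (14, 20), (15, 8), (15, 15), (16, 5), (16, 18), (17, 6), (17, 17), (19, 5), (19, 18), (22, 4), (22, 19)}; affine count = 19; |E(F_23)| = 20.

Discriminant check: Δ ∝ 4a³ + 27b² = 4·22³ + 27·16² = 4·10648 + 27·256 ≡ 8 (mod 23). Nonzero ⇒ E is nonsingular.
For each x ∈ F_23, compute rhs = x³ + 22·x + 16 mod 23, then count y ∈ F_23 with y² ≡ rhs.
  x = 0: rhs = 16, matching y values: 4, 19 (2 points).
  x = 1: rhs = 16, matching y values: 4, 19 (2 points).
  x = 2: rhs = 22, matching y values: none (0 points).
  x = 3: rhs = 17, matching y values: none (0 points).
  x = 4: rhs = 7, matching y values: none (0 points).
  x = 5: rhs = 21, matching y values: none (0 points).
  x = 6: rhs = 19, matching y values: none (0 points).
  x = 7: rhs = 7, matching y values: none (0 points).
  x = 8: rhs = 14, matching y values: none (0 points).
  x = 9: rhs = 0, matching y values: 0 (1 points).
  x = 10: rhs = 17, matching y values: none (0 points).
  x = 11: rhs = 2, matching y values: 5, 18 (2 points).
  x = 12: rhs = 7, matching y values: none (0 points).
  x = 13: rhs = 15, matching y values: none (0 points).
  x = 14: rhs = 9, matching y values: 3, 20 (2 points).
  x = 15: rhs = 18, matching y values: 8, 15 (2 points).
  x = 16: rhs = 2, matching y values: 5, 18 (2 points).
  x = 17: rhs = 13, matching y values: 6, 17 (2 points).
  x = 18: rhs = 11, matching y values: none (0 points).
  x = 19: rhs = 2, matching y values: 5, 18 (2 points).
  x = 20: rhs = 15, matching y values: none (0 points).
  x = 21: rhs = 10, matching y values: none (0 points).
  x = 22: rhs = 16, matching y values: 4, 19 (2 points).
Total affine count: 19.
Full point count |E(F_23)| = 19 + 1 = 20.
Hasse bound: |20 − (23+1)| = |-4| = 4 ≤ 2√23 ≈ 9.5917 ✓.


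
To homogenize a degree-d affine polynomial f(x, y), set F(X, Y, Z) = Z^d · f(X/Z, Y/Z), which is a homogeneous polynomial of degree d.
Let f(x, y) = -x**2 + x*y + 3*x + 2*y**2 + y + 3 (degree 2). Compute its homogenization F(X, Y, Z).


F(X, Y, Z) = -X**2 + X*Y + 3*X*Z + 2*Y**2 + Y*Z + 3*Z**2

deg(f) = 2.
Substitute x = X/Z, y = Y/Z into f, then multiply by Z^2.
  monomial -1·x^2·y^0 ↦ -1·X^2·Y^0·Z^0.
  monomial 1·x^1·y^1 ↦ 1·X^1·Y^1·Z^0.
  monomial 3·x^1·y^0 ↦ 3·X^1·Y^0·Z^1.
  monomial 2·x^0·y^2 ↦ 2·X^0·Y^2·Z^0.
  monomial 1·x^0·y^1 ↦ 1·X^0·Y^1·Z^1.
  monomial 3·x^0·y^0 ↦ 3·X^0·Y^0·Z^2.
Collecting: F(X, Y, Z) = -X**2 + X*Y + 3*X*Z + 2*Y**2 + Y*Z + 3*Z**2.


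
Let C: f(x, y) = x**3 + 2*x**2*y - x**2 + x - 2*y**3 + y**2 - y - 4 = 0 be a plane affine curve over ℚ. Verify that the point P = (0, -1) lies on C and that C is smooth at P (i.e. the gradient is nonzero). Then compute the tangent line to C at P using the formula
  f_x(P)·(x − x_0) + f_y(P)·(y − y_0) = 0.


Tangent line at P: x - 9*y - 9 = 0.

Step 1: f(0, -1) = 0, so P lies on C.
Step 2: partial derivatives
  f_x(x, y) = 3*x**2 + 4*x*y - 2*x + 1, f_y(x, y) = 2*x**2 - 6*y**2 + 2*y - 1.
  f_x(P) = 1, f_y(P) = -9 (gradient nonzero, so P is smooth).
Step 3: tangent line at P: 1·(x − 0) + -9·(y − -1) = 0.
Expanding: x - 9*y - 9 = 0.


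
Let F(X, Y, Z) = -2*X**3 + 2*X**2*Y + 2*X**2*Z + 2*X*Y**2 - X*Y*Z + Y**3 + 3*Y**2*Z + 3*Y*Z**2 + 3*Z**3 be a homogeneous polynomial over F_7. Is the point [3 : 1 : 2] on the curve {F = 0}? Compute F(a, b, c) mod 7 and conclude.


F(3,1,2) ≡ 1 (mod 7); P is NOT on the curve.

Evaluate F(3, 1, 2) term-by-term (mod 7).
  -2*X**3 ↦ -2·27·1·1 = -54
  2*X**2*Y ↦ 2·9·1·1 = 18
  2*X**2*Z ↦ 2·9·1·2 = 36
  2*X*Y**2 ↦ 2·3·1·1 = 6
  -X*Y*Z ↦ -1·3·1·2 = -6
  Y**3 ↦ 1·1·1·1 = 1
  3*Y**2*Z ↦ 3·1·1·2 = 6
  3*Y*Z**2 ↦ 3·1·1·4 = 12
  3*Z**3 ↦ 3·1·1·8 = 24
Sum: F(3, 1, 2) = (-54) + (18) + (36) + (6) + (-6) + (1) + (6) + (12) + (24) = 43.
Reducing mod 7: 43 ≡ 1 (mod 7).
Since F(a, b, c) ≡ 1 ≠ 0 (mod 7), P does NOT lie on the curve.


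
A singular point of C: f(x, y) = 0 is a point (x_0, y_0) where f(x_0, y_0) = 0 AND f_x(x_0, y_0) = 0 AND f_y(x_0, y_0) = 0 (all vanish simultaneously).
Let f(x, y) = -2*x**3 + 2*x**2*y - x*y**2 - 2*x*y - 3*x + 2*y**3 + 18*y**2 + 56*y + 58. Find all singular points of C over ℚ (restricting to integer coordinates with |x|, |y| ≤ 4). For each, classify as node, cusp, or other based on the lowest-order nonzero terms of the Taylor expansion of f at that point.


Singular points: {(-1, -3)}; classification: cusp.

Compute partial derivatives:
  f_x = -6*x**2 + 4*x*y - y**2 - 2*y - 3.
  f_y = 2*x**2 - 2*x*y - 2*x + 6*y**2 + 36*y + 56.
Scan x_0 ∈ {−4, ..., 4}. For each x_0, f_y(x_0, y) is a polynomial in y; find its integer roots y ∈ {−4, ..., 4}, then test f_x and f at those candidates.
  x = -4: f_y(-4, y) = 6*y**2 + 44*y + 96; no integer root y with |y| ≤ 4.
  x = -3: f_y(-3, y) = 6*y**2 + 42*y + 80; no integer root y with |y| ≤ 4.
  x = -2: f_y(-2, y) = 6*y**2 + 40*y + 68; no integer root y with |y| ≤ 4.
  x = -1: f_y(-1, y) = 6*y**2 + 38*y + 60; vanishes at y ∈ {-3}. (-1, -3): f_x = 0, f = 0 — SINGULAR.
  x = 0: f_y(0, y) = 6*y**2 + 36*y + 56; no integer root y with |y| ≤ 4.
  x = 1: f_y(1, y) = 6*y**2 + 34*y + 56; no integer root y with |y| ≤ 4.
  x = 2: f_y(2, y) = 6*y**2 + 32*y + 60; no integer root y with |y| ≤ 4.
  x = 3: f_y(3, y) = 6*y**2 + 30*y + 68; no integer root y with |y| ≤ 4.
  x = 4: f_y(4, y) = 6*y**2 + 28*y + 80; no integer root y with |y| ≤ 4.
Only singular point on the grid: (-1, -3).
Classify: substitute x = -1 + u, y = -3 + v and expand: f = -2*u**3 + 2*u**2*v - u*v**2 + 2*v**3 + v**2.
No constant or linear terms (consistent with a singular point). Quadratic part: v**2. Cubic part: -2*u**3 + 2*u**2*v - u*v**2 + 2*v**3.
The quadratic part v**2 is a perfect square, so there is a single (double) tangent line v = 0, i.e. y = -3. Restricting the cubic part to that line (v = 0) leaves -2*u**3 ≠ 0, so f is not divisible by v and the branch is v² ≈ 2*u**3 to lowest order — this is a cusp.
Classification: cusp.


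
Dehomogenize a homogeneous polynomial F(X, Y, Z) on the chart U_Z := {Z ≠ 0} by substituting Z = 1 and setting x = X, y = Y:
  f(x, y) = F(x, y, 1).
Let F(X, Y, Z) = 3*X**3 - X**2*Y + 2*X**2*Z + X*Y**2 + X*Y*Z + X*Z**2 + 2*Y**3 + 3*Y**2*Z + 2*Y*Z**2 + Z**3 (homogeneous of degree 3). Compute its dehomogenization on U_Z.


f(x, y) = 3*x**3 - x**2*y + 2*x**2 + x*y**2 + x*y + x + 2*y**3 + 3*y**2 + 2*y + 1

On U_Z we set Z = 1. Each monomial c·X^i·Y^j·Z^k in F becomes c·x^i·y^j·1^k = c·x^i·y^j.
Substituting Z = 1: F(X, Y, 1) = 3*x**3 - x**2*y + 2*x**2 + x*y**2 + x*y + x + 2*y**3 + 3*y**2 + 2*y + 1.
Note: deg(f) ≤ deg(F) = 3; strict inequality happens when F is divisible by Z (lost terms).


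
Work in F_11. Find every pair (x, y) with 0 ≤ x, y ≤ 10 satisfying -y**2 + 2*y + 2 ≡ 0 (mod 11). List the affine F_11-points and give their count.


Affine F_11-points: {(0, 6), (0, 7), (1, 6), (1, 7), (2, 6), (2, 7), (3, 6), (3, 7), (4, 6), (4, 7), (5, 6), (5, 7), (6, 6), (6, 7), (7, 6), (7, 7), (8, 6), (8, 7), (9, 6), (9, 7), (10, 6), (10, 7)}; count = 22.

For each of the 121 pairs (x, y) ∈ F_11², evaluate f(x, y) mod 11. Record the zeros.
  x = 0: [0↦2, 1↦3, 2↦2, 3↦10, 4↦5, 5↦9, 6↦0, 7↦0, 8↦9, 9↦5, 10↦10]  zeros at y ∈ {6, 7}
  x = 1: [0↦2, 1↦3, 2↦2, 3↦10, 4↦5, 5↦9, 6↦0, 7↦0, 8↦9, 9↦5, 10↦10]  zeros at y ∈ {6, 7}
  x = 2: [0↦2, 1↦3, 2↦2, 3↦10, 4↦5, 5↦9, 6↦0, 7↦0, 8↦9, 9↦5, 10↦10]  zeros at y ∈ {6, 7}
  x = 3: [0↦2, 1↦3, 2↦2, 3↦10, 4↦5, 5↦9, 6↦0, 7↦0, 8↦9, 9↦5, 10↦10]  zeros at y ∈ {6, 7}
  x = 4: [0↦2, 1↦3, 2↦2, 3↦10, 4↦5, 5↦9, 6↦0, 7↦0, 8↦9, 9↦5, 10↦10]  zeros at y ∈ {6, 7}
  x = 5: [0↦2, 1↦3, 2↦2, 3↦10, 4↦5, 5↦9, 6↦0, 7↦0, 8↦9, 9↦5, 10↦10]  zeros at y ∈ {6, 7}
  x = 6: [0↦2, 1↦3, 2↦2, 3↦10, 4↦5, 5↦9, 6↦0, 7↦0, 8↦9, 9↦5, 10↦10]  zeros at y ∈ {6, 7}
  x = 7: [0↦2, 1↦3, 2↦2, 3↦10, 4↦5, 5↦9, 6↦0, 7↦0, 8↦9, 9↦5, 10↦10]  zeros at y ∈ {6, 7}
  x = 8: [0↦2, 1↦3, 2↦2, 3↦10, 4↦5, 5↦9, 6↦0, 7↦0, 8↦9, 9↦5, 10↦10]  zeros at y ∈ {6, 7}
  x = 9: [0↦2, 1↦3, 2↦2, 3↦10, 4↦5, 5↦9, 6↦0, 7↦0, 8↦9, 9↦5, 10↦10]  zeros at y ∈ {6, 7}
  x = 10: [0↦2, 1↦3, 2↦2, 3↦10, 4↦5, 5↦9, 6↦0, 7↦0, 8↦9, 9↦5, 10↦10]  zeros at y ∈ {6, 7}
Collecting zeros: affine points = {(0, 6), (0, 7), (1, 6), (1, 7), (2, 6), (2, 7), (3, 6), (3, 7), (4, 6), (4, 7), (5, 6), (5, 7), (6, 6), (6, 7), (7, 6), (7, 7), (8, 6), (8, 7), (9, 6), (9, 7), (10, 6), (10, 7)}.
Total count |C(F_11)_aff| = 22.


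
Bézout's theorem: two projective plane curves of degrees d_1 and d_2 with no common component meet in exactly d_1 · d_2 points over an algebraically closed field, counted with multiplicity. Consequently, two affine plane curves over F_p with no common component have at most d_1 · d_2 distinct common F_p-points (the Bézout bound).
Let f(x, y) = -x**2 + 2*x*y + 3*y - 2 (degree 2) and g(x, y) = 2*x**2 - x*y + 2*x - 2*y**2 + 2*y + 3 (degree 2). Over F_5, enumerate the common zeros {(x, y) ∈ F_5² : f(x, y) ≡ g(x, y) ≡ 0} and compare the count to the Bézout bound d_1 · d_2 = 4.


Common zeros: ∅; count = 0; Bézout bound = 4.

deg(f) = 2, deg(g) = 2, so Bézout bound = 4.
Scan x ∈ F_5. For each x, list the y ∈ F_5 with f(x, y) ≡ 0 and those with g(x, y) ≡ 0 (mod 5); the common zeros in that column are the intersection.
  x = 0: f ≡ 0 at y ∈ {4}; g ≡ 0 at y ∈ ∅; common: ∅.
  x = 1: f ≡ 0 at y ∈ ∅; g ≡ 0 at y ∈ ∅; common: ∅.
  x = 2: f ≡ 0 at y ∈ {3}; g ≡ 0 at y ∈ {0}; common: ∅.
  x = 3: f ≡ 0 at y ∈ {4}; g ≡ 0 at y ∈ ∅; common: ∅.
  x = 4: f ≡ 0 at y ∈ {3}; g ≡ 0 at y ∈ ∅; common: ∅.
Collecting: common zeros = ∅, so the count is 0.
Comparison with the Bézout bound: 0 ≤ 4 = deg(f)·deg(g), as expected for curves with no common component (the affine F_5-count falls short of the bound because intersections may lie at infinity, over extension fields, or carry multiplicity).


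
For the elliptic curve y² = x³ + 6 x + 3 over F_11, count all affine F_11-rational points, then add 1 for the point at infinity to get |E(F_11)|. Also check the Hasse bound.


Affine points = {(0, 5), (0, 6), (2, 1), (2, 10), (3, 2), (3, 9), (4, 5), (4, 6), (5, 2), (5, 9), (7, 5), (7, 6), (9, 4), (9, 7)}; affine count = 14; |E(F_11)| = 15.

Discriminant check: Δ ∝ 4a³ + 27b² = 4·6³ + 27·3² = 4·216 + 27·9 ≡ 7 (mod 11). Nonzero ⇒ E is nonsingular.
For each x ∈ F_11, compute rhs = x³ + 6·x + 3 mod 11, then count y ∈ F_11 with y² ≡ rhs.
  x = 0: rhs = 3, matching y values: 5, 6 (2 points).
  x = 1: rhs = 10, matching y values: none (0 points).
  x = 2: rhs = 1, matching y values: 1, 10 (2 points).
  x = 3: rhs = 4, matching y values: 2, 9 (2 points).
  x = 4: rhs = 3, matching y values: 5, 6 (2 points).
  x = 5: rhs = 4, matching y values: 2, 9 (2 points).
  x = 6: rhs = 2, matching y values: none (0 points).
  x = 7: rhs = 3, matching y values: 5, 6 (2 points).
  x = 8: rhs = 2, matching y values: none (0 points).
  x = 9: rhs = 5, matching y values: 4, 7 (2 points).
  x = 10: rhs = 7, matching y values: none (0 points).
Total affine count: 14.
Full point count |E(F_11)| = 14 + 1 = 15.
Hasse bound: |15 − (11+1)| = |3| = 3 ≤ 2√11 ≈ 6.6332 ✓.


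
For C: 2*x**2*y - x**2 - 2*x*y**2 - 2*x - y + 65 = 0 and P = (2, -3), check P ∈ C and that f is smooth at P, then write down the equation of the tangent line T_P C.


Tangent line at P: -48*x + 31*y + 189 = 0.

Step 1: f(2, -3) = 0, so P lies on C.
Step 2: partial derivatives
  f_x(x, y) = 4*x*y - 2*x - 2*y**2 - 2, f_y(x, y) = 2*x**2 - 4*x*y - 1.
  f_x(P) = -48, f_y(P) = 31 (gradient nonzero, so P is smooth).
Step 3: tangent line at P: -48·(x − 2) + 31·(y − -3) = 0.
Expanding: -48*x + 31*y + 189 = 0.


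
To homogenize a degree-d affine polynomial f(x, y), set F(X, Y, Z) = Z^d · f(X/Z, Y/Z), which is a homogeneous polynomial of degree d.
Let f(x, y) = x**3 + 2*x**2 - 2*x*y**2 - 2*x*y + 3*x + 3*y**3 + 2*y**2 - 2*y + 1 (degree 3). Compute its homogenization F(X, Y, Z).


F(X, Y, Z) = X**3 + 2*X**2*Z - 2*X*Y**2 - 2*X*Y*Z + 3*X*Z**2 + 3*Y**3 + 2*Y**2*Z - 2*Y*Z**2 + Z**3

deg(f) = 3.
Substitute x = X/Z, y = Y/Z into f, then multiply by Z^3.
  monomial 1·x^3·y^0 ↦ 1·X^3·Y^0·Z^0.
  monomial 2·x^2·y^0 ↦ 2·X^2·Y^0·Z^1.
  monomial -2·x^1·y^2 ↦ -2·X^1·Y^2·Z^0.
  monomial -2·x^1·y^1 ↦ -2·X^1·Y^1·Z^1.
  monomial 3·x^1·y^0 ↦ 3·X^1·Y^0·Z^2.
  monomial 3·x^0·y^3 ↦ 3·X^0·Y^3·Z^0.
  monomial 2·x^0·y^2 ↦ 2·X^0·Y^2·Z^1.
  monomial -2·x^0·y^1 ↦ -2·X^0·Y^1·Z^2.
  monomial 1·x^0·y^0 ↦ 1·X^0·Y^0·Z^3.
Collecting: F(X, Y, Z) = X**3 + 2*X**2*Z - 2*X*Y**2 - 2*X*Y*Z + 3*X*Z**2 + 3*Y**3 + 2*Y**2*Z - 2*Y*Z**2 + Z**3.


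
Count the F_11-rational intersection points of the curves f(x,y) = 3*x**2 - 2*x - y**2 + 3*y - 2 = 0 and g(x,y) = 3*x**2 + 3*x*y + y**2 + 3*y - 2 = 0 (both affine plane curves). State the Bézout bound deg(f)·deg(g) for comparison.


Common zeros: ∅; count = 0; Bézout bound = 4.

deg(f) = 2, deg(g) = 2, so Bézout bound = 4.
Scan x ∈ F_11. For each x, list the y ∈ F_11 with f(x, y) ≡ 0 and those with g(x, y) ≡ 0 (mod 11); the common zeros in that column are the intersection.
  x = 0: f ≡ 0 at y ∈ {1, 2}; g ≡ 0 at y ∈ ∅; common: ∅.
  x = 1: f ≡ 0 at y ∈ {5, 9}; g ≡ 0 at y ∈ ∅; common: ∅.
  x = 2: f ≡ 0 at y ∈ {7}; g ≡ 0 at y ∈ ∅; common: ∅.
  x = 3: f ≡ 0 at y ∈ ∅; g ≡ 0 at y ∈ {5}; common: ∅.
  x = 4: f ≡ 0 at y ∈ ∅; g ≡ 0 at y ∈ ∅; common: ∅.
  x = 5: f ≡ 0 at y ∈ ∅; g ≡ 0 at y ∈ ∅; common: ∅.
  x = 6: f ≡ 0 at y ∈ {7}; g ≡ 0 at y ∈ ∅; common: ∅.
  x = 7: f ≡ 0 at y ∈ {5, 9}; g ≡ 0 at y ∈ ∅; common: ∅.
  x = 8: f ≡ 0 at y ∈ {1, 2}; g ≡ 0 at y ∈ ∅; common: ∅.
  x = 9: f ≡ 0 at y ∈ ∅; g ≡ 0 at y ∈ ∅; common: ∅.
  x = 10: f ≡ 0 at y ∈ ∅; g ≡ 0 at y ∈ ∅; common: ∅.
Collecting: common zeros = ∅, so the count is 0.
Comparison with the Bézout bound: 0 ≤ 4 = deg(f)·deg(g), as expected for curves with no common component (the affine F_11-count falls short of the bound because intersections may lie at infinity, over extension fields, or carry multiplicity).


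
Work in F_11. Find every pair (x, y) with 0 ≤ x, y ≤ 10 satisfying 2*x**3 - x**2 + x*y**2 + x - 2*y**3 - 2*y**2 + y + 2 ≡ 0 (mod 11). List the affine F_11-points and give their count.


Affine F_11-points: {(0, 4), (3, 8), (4, 5), (4, 8), (4, 10), (6, 1), (9, 9), (10, 8), (10, 9)}; count = 9.

For each of the 121 pairs (x, y) ∈ F_11², evaluate f(x, y) mod 11. Record the zeros.
  x = 0: [0↦2, 1↦10, 2↦2, 3↦10, 4↦0, 5↦4, 6↦10, 7↦6, 8↦2, 9↦8, 10↦1]  zeros at y ∈ {4}
  x = 1: [0↦4, 1↦2, 2↦8, 3↦10, 4↦7, 5↦9, 6↦4, 7↦2, 8↦2, 9↦3, 10↦4]  zeros at y ∈ ∅
  x = 2: [0↦5, 1↦4, 2↦2, 3↦9, 4↦2, 5↦2, 6↦8, 7↦8, 8↦1, 9↦8, 10↦6]  zeros at y ∈ ∅
  x = 3: [0↦6, 1↦6, 2↦7, 3↦8, 4↦8, 5↦6, 6↦1, 7↦3, 8↦0, 9↦2, 10↦8]  zeros at y ∈ {8}
  x = 4: [0↦8, 1↦9, 2↦2, 3↦8, 4↦4, 5↦0, 6↦6, 7↦10, 8↦0, 9↦8, 10↦0]  zeros at y ∈ {5, 8, 10}
  x = 5: [0↦1, 1↦3, 2↦10, 3↦10, 4↦2, 5↦7, 6↦2, 7↦8, 8↦2, 9↦5, 10↦5]  zeros at y ∈ ∅
  x = 6: [0↦8, 1↦0, 2↦10, 3↦4, 4↦3, 5↦6, 6↦1, 7↦9, 8↦7, 9↦5, 10↦2]  zeros at y ∈ {1}
  x = 7: [0↦8, 1↦1, 2↦3, 3↦2, 4↦8, 5↦9, 6↦4, 7↦3, 8↦5, 9↦9, 10↦3]  zeros at y ∈ ∅
  x = 8: [0↦2, 1↦7, 2↦1, 3↦5, 4↦7, 5↦6, 6↦1, 7↦2, 8↦8, 9↦7, 10↦9]  zeros at y ∈ ∅
  x = 9: [0↦2, 1↦8, 2↦5, 3↦3, 4↦1, 5↦9, 6↦4, 7↦7, 8↦6, 9↦0, 10↦10]  zeros at y ∈ {9}
  x = 10: [0↦9, 1↦5, 2↦5, 3↦8, 4↦2, 5↦8, 6↦3, 7↦8, 8↦0, 9↦0, 10↦7]  zeros at y ∈ {8, 9}
Collecting zeros: affine points = {(0, 4), (3, 8), (4, 5), (4, 8), (4, 10), (6, 1), (9, 9), (10, 8), (10, 9)}.
Total count |C(F_11)_aff| = 9.


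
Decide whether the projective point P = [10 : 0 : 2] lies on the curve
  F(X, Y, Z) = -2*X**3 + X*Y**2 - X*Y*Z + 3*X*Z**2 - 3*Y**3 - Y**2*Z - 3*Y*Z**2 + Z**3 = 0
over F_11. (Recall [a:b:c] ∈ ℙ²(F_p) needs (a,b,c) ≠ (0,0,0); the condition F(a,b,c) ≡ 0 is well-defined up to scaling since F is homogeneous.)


F(10,0,2) ≡ 9 (mod 11); P is NOT on the curve.

Evaluate F(10, 0, 2) term-by-term (mod 11).
  -2*X**3 ↦ -2·1000·1·1 = -2000
  X*Y**2 ↦ 1·10·0·1 = 0
  -X*Y*Z ↦ -1·10·0·2 = 0
  3*X*Z**2 ↦ 3·10·1·4 = 120
  -3*Y**3 ↦ -3·1·0·1 = 0
  -Y**2*Z ↦ -1·1·0·2 = 0
  -3*Y*Z**2 ↦ -3·1·0·4 = 0
  Z**3 ↦ 1·1·1·8 = 8
Sum: F(10, 0, 2) = (-2000) + (0) + (0) + (120) + (0) + (0) + (0) + (8) = -1872.
Reducing mod 11: -1872 ≡ 9 (mod 11).
Since F(a, b, c) ≡ 9 ≠ 0 (mod 11), P does NOT lie on the curve.


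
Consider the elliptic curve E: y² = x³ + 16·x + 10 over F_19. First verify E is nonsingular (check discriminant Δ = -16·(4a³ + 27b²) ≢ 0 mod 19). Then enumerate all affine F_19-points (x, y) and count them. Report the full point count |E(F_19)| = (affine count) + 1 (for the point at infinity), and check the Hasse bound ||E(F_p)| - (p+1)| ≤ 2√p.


Affine points = {(3, 3), (3, 16), (4, 9), (4, 10), (5, 5), (5, 14), (7, 3), (7, 16), (8, 2), (8, 17), (9, 3), (9, 16), (10, 7), (10, 12), (11, 4), (11, 15), (12, 7), (12, 12), (16, 7), (16, 12)}; affine count = 20; |E(F_19)| = 21.

Discriminant check: Δ ∝ 4a³ + 27b² = 4·16³ + 27·10² = 4·4096 + 27·100 ≡ 8 (mod 19). Nonzero ⇒ E is nonsingular.
For each x ∈ F_19, compute rhs = x³ + 16·x + 10 mod 19, then count y ∈ F_19 with y² ≡ rhs.
  x = 0: rhs = 10, matching y values: none (0 points).
  x = 1: rhs = 8, matching y values: none (0 points).
  x = 2: rhs = 12, matching y values: none (0 points).
  x = 3: rhs = 9, matching y values: 3, 16 (2 points).
  x = 4: rhs = 5, matching y values: 9, 10 (2 points).
  x = 5: rhs = 6, matching y values: 5, 14 (2 points).
  x = 6: rhs = 18, matching y values: none (0 points).
  x = 7: rhs = 9, matching y values: 3, 16 (2 points).
  x = 8: rhs = 4, matching y values: 2, 17 (2 points).
  x = 9: rhs = 9, matching y values: 3, 16 (2 points).
  x = 10: rhs = 11, matching y values: 7, 12 (2 points).
  x = 11: rhs = 16, matching y values: 4, 15 (2 points).
  x = 12: rhs = 11, matching y values: 7, 12 (2 points).
  x = 13: rhs = 2, matching y values: none (0 points).
  x = 14: rhs = 14, matching y values: none (0 points).
  x = 15: rhs = 15, matching y values: none (0 points).
  x = 16: rhs = 11, matching y values: 7, 12 (2 points).
  x = 17: rhs = 8, matching y values: none (0 points).
  x = 18: rhs = 12, matching y values: none (0 points).
Total affine count: 20.
Full point count |E(F_19)| = 20 + 1 = 21.
Hasse bound: |21 − (19+1)| = |1| = 1 ≤ 2√19 ≈ 8.7178 ✓.


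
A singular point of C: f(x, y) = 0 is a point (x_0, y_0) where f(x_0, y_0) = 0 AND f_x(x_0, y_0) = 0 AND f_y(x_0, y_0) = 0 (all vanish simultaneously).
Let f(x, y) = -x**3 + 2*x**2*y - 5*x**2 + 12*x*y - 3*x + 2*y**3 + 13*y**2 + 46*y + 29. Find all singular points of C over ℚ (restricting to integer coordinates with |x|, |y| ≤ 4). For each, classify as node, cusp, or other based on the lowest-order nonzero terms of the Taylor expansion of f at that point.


Singular points: {(-3, -2)}; classification: cusp.

Compute partial derivatives:
  f_x = -3*x**2 + 4*x*y - 10*x + 12*y - 3.
  f_y = 2*x**2 + 12*x + 6*y**2 + 26*y + 46.
Scan x_0 ∈ {−4, ..., 4}. For each x_0, f_y(x_0, y) is a polynomial in y; find its integer roots y ∈ {−4, ..., 4}, then test f_x and f at those candidates.
  x = -4: f_y(-4, y) = 6*y**2 + 26*y + 30; no integer root y with |y| ≤ 4.
  x = -3: f_y(-3, y) = 6*y**2 + 26*y + 28; vanishes at y ∈ {-2}. (-3, -2): f_x = 0, f = 0 — SINGULAR.
  x = -2: f_y(-2, y) = 6*y**2 + 26*y + 30; no integer root y with |y| ≤ 4.
  x = -1: f_y(-1, y) = 6*y**2 + 26*y + 36; no integer root y with |y| ≤ 4.
  x = 0: f_y(0, y) = 6*y**2 + 26*y + 46; no integer root y with |y| ≤ 4.
  x = 1: f_y(1, y) = 6*y**2 + 26*y + 60; no integer root y with |y| ≤ 4.
  x = 2: f_y(2, y) = 6*y**2 + 26*y + 78; no integer root y with |y| ≤ 4.
  x = 3: f_y(3, y) = 6*y**2 + 26*y + 100; no integer root y with |y| ≤ 4.
  x = 4: f_y(4, y) = 6*y**2 + 26*y + 126; no integer root y with |y| ≤ 4.
Only singular point on the grid: (-3, -2).
Classify: substitute x = -3 + u, y = -2 + v and expand: f = -u**3 + 2*u**2*v + 2*v**3 + v**2.
No constant or linear terms (consistent with a singular point). Quadratic part: v**2. Cubic part: -u**3 + 2*u**2*v + 2*v**3.
The quadratic part v**2 is a perfect square, so there is a single (double) tangent line v = 0, i.e. y = -2. Restricting the cubic part to that line (v = 0) leaves -u**3 ≠ 0, so f is not divisible by v and the branch is v² ≈ u**3 to lowest order — this is a cusp.
Classification: cusp.


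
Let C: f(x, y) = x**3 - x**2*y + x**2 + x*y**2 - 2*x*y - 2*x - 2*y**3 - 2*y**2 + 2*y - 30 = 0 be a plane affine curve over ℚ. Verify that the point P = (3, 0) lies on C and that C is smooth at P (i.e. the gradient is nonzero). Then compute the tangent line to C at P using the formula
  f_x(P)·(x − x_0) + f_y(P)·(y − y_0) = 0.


Tangent line at P: 31*x - 13*y - 93 = 0.

Step 1: f(3, 0) = 0, so P lies on C.
Step 2: partial derivatives
  f_x(x, y) = 3*x**2 - 2*x*y + 2*x + y**2 - 2*y - 2, f_y(x, y) = -x**2 + 2*x*y - 2*x - 6*y**2 - 4*y + 2.
  f_x(P) = 31, f_y(P) = -13 (gradient nonzero, so P is smooth).
Step 3: tangent line at P: 31·(x − 3) + -13·(y − 0) = 0.
Expanding: 31*x - 13*y - 93 = 0.


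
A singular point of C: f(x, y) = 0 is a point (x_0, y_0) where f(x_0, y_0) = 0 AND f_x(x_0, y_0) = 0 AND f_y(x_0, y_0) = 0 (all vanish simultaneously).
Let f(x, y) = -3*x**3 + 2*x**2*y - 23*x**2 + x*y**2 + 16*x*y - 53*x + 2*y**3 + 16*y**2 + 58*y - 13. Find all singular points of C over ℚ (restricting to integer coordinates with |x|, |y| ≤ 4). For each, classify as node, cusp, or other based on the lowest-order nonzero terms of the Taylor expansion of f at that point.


Singular points: {(-3, -2)}; classification: cusp.

Compute partial derivatives:
  f_x = -9*x**2 + 4*x*y - 46*x + y**2 + 16*y - 53.
  f_y = 2*x**2 + 2*x*y + 16*x + 6*y**2 + 32*y + 58.
Scan x_0 ∈ {−4, ..., 4}. For each x_0, f_y(x_0, y) is a polynomial in y; find its integer roots y ∈ {−4, ..., 4}, then test f_x and f at those candidates.
  x = -4: f_y(-4, y) = 6*y**2 + 24*y + 26; no integer root y with |y| ≤ 4.
  x = -3: f_y(-3, y) = 6*y**2 + 26*y + 28; vanishes at y ∈ {-2}. (-3, -2): f_x = 0, f = 0 — SINGULAR.
  x = -2: f_y(-2, y) = 6*y**2 + 28*y + 34; no integer root y with |y| ≤ 4.
  x = -1: f_y(-1, y) = 6*y**2 + 30*y + 44; no integer root y with |y| ≤ 4.
  x = 0: f_y(0, y) = 6*y**2 + 32*y + 58; no integer root y with |y| ≤ 4.
  x = 1: f_y(1, y) = 6*y**2 + 34*y + 76; no integer root y with |y| ≤ 4.
  x = 2: f_y(2, y) = 6*y**2 + 36*y + 98; no integer root y with |y| ≤ 4.
  x = 3: f_y(3, y) = 6*y**2 + 38*y + 124; no integer root y with |y| ≤ 4.
  x = 4: f_y(4, y) = 6*y**2 + 40*y + 154; no integer root y with |y| ≤ 4.
Only singular point on the grid: (-3, -2).
Classify: substitute x = -3 + u, y = -2 + v and expand: f = -3*u**3 + 2*u**2*v + u*v**2 + 2*v**3 + v**2.
No constant or linear terms (consistent with a singular point). Quadratic part: v**2. Cubic part: -3*u**3 + 2*u**2*v + u*v**2 + 2*v**3.
The quadratic part v**2 is a perfect square, so there is a single (double) tangent line v = 0, i.e. y = -2. Restricting the cubic part to that line (v = 0) leaves -3*u**3 ≠ 0, so f is not divisible by v and the branch is v² ≈ 3*u**3 to lowest order — this is a cusp.
Classification: cusp.


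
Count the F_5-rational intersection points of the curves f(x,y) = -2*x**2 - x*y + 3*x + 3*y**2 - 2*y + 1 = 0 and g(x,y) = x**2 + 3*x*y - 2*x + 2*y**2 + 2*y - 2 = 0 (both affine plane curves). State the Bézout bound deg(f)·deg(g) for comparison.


Common zeros: {(1, 3)}; count = 1; Bézout bound = 4.

deg(f) = 2, deg(g) = 2, so Bézout bound = 4.
Scan x ∈ F_5. For each x, list the y ∈ F_5 with f(x, y) ≡ 0 and those with g(x, y) ≡ 0 (mod 5); the common zeros in that column are the intersection.
  x = 0: f ≡ 0 at y ∈ ∅; g ≡ 0 at y ∈ {2}; common: ∅.
  x = 1: f ≡ 0 at y ∈ {3}; g ≡ 0 at y ∈ {2, 3}; common: {3}.
  x = 2: f ≡ 0 at y ∈ ∅; g ≡ 0 at y ∈ {3}; common: ∅.
  x = 3: f ≡ 0 at y ∈ {1, 4}; g ≡ 0 at y ∈ ∅; common: ∅.
  x = 4: f ≡ 0 at y ∈ {3, 4}; g ≡ 0 at y ∈ ∅; common: ∅.
Collecting: common zeros = {(1, 3)}, so the count is 1.
Comparison with the Bézout bound: 1 ≤ 4 = deg(f)·deg(g), as expected for curves with no common component (the affine F_5-count falls short of the bound because intersections may lie at infinity, over extension fields, or carry multiplicity).


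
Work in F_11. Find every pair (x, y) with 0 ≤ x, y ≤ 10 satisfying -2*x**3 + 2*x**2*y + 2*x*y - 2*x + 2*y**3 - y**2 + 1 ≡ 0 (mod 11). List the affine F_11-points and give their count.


Affine F_11-points: {(0, 7), (1, 5), (3, 5), (5, 1), (7, 10)}; count = 5.

For each of the 121 pairs (x, y) ∈ F_11², evaluate f(x, y) mod 11. Record the zeros.
  x = 0: [0↦1, 1↦2, 2↦2, 3↦2, 4↦3, 5↦6, 6↦1, 7↦0, 8↦4, 9↦3, 10↦9]  zeros at y ∈ {7}
  x = 1: [0↦8, 1↦2, 2↦6, 3↦10, 4↦4, 5↦0, 6↦10, 7↦2, 8↦10, 9↦2, 10↦1]  zeros at y ∈ {5}
  x = 2: [0↦3, 1↦5, 2↦6, 3↦7, 4↦9, 5↦2, 6↦9, 7↦9, 8↦3, 9↦3, 10↦10]  zeros at y ∈ ∅
  x = 3: [0↦7, 1↦10, 2↦1, 3↦3, 4↦6, 5↦0, 6↦8, 7↦9, 8↦4, 9↦5, 10↦2]  zeros at y ∈ {5}
  x = 4: [0↦8, 1↦5, 2↦1, 3↦8, 4↦5, 5↦4, 6↦6, 7↦1, 8↦1, 9↦7, 10↦9]  zeros at y ∈ ∅
  x = 5: [0↦5, 1↦0, 2↦5, 3↦10, 4↦5, 5↦2, 6↦2, 7↦6, 8↦4, 9↦8, 10↦8]  zeros at y ∈ {1}
  x = 6: [0↦8, 1↦5, 2↦1, 3↦8, 4↦5, 5↦4, 6↦6, 7↦1, 8↦1, 9↦7, 10↦9]  zeros at y ∈ ∅
  x = 7: [0↦5, 1↦8, 2↦10, 3↦1, 4↦4, 5↦9, 6↦6, 7↦7, 8↦2, 9↦3, 10↦0]  zeros at y ∈ {10}
  x = 8: [0↦6, 1↦8, 2↦9, 3↦10, 4↦1, 5↦5, 6↦1, 7↦1, 8↦6, 9↦6, 10↦2]  zeros at y ∈ ∅
  x = 9: [0↦10, 1↦4, 2↦8, 3↦1, 4↦6, 5↦2, 6↦1, 7↦4, 8↦1, 9↦4, 10↦3]  zeros at y ∈ ∅
  x = 10: [0↦5, 1↦6, 2↦6, 3↦6, 4↦7, 5↦10, 6↦5, 7↦4, 8↦8, 9↦7, 10↦2]  zeros at y ∈ ∅
Collecting zeros: affine points = {(0, 7), (1, 5), (3, 5), (5, 1), (7, 10)}.
Total count |C(F_11)_aff| = 5.


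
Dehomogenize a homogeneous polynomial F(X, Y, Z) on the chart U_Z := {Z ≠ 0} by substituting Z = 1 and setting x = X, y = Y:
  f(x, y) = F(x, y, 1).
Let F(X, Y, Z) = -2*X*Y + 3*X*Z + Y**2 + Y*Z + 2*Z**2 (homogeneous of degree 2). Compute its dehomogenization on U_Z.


f(x, y) = -2*x*y + 3*x + y**2 + y + 2

On U_Z we set Z = 1. Each monomial c·X^i·Y^j·Z^k in F becomes c·x^i·y^j·1^k = c·x^i·y^j.
Substituting Z = 1: F(X, Y, 1) = -2*x*y + 3*x + y**2 + y + 2.
Note: deg(f) ≤ deg(F) = 2; strict inequality happens when F is divisible by Z (lost terms).


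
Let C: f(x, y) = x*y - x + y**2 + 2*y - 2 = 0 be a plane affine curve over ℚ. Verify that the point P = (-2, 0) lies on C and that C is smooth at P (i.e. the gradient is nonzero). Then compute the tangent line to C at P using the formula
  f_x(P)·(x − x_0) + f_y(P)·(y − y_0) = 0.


Tangent line at P: -x - 2 = 0.

Step 1: f(-2, 0) = 0, so P lies on C.
Step 2: partial derivatives
  f_x(x, y) = y - 1, f_y(x, y) = x + 2*y + 2.
  f_x(P) = -1, f_y(P) = 0 (gradient nonzero, so P is smooth).
Step 3: tangent line at P: -1·(x − -2) + 0·(y − 0) = 0.
Expanding: -x - 2 = 0.


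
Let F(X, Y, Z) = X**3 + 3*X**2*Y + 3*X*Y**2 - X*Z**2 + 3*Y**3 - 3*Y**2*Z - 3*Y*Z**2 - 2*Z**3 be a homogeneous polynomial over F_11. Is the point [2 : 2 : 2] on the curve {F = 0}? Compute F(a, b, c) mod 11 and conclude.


F(2,2,2) ≡ 8 (mod 11); P is NOT on the curve.

Evaluate F(2, 2, 2) term-by-term (mod 11).
  X**3 ↦ 1·8·1·1 = 8
  3*X**2*Y ↦ 3·4·2·1 = 24
  3*X*Y**2 ↦ 3·2·4·1 = 24
  -X*Z**2 ↦ -1·2·1·4 = -8
  3*Y**3 ↦ 3·1·8·1 = 24
  -3*Y**2*Z ↦ -3·1·4·2 = -24
  -3*Y*Z**2 ↦ -3·1·2·4 = -24
  -2*Z**3 ↦ -2·1·1·8 = -16
Sum: F(2, 2, 2) = (8) + (24) + (24) + (-8) + (24) + (-24) + (-24) + (-16) = 8.
Reducing mod 11: 8 ≡ 8 (mod 11).
Since F(a, b, c) ≡ 8 ≠ 0 (mod 11), P does NOT lie on the curve.


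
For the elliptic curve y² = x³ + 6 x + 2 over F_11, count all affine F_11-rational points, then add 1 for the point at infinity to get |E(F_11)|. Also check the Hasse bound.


Affine points = {(1, 3), (1, 8), (2, 0), (3, 5), (3, 6), (5, 5), (5, 6), (6, 1), (6, 10), (8, 1), (8, 10), (9, 2), (9, 9)}; affine count = 13; |E(F_11)| = 14.

Discriminant check: Δ ∝ 4a³ + 27b² = 4·6³ + 27·2² = 4·216 + 27·4 ≡ 4 (mod 11). Nonzero ⇒ E is nonsingular.
For each x ∈ F_11, compute rhs = x³ + 6·x + 2 mod 11, then count y ∈ F_11 with y² ≡ rhs.
  x = 0: rhs = 2, matching y values: none (0 points).
  x = 1: rhs = 9, matching y values: 3, 8 (2 points).
  x = 2: rhs = 0, matching y values: 0 (1 points).
  x = 3: rhs = 3, matching y values: 5, 6 (2 points).
  x = 4: rhs = 2, matching y values: none (0 points).
  x = 5: rhs = 3, matching y values: 5, 6 (2 points).
  x = 6: rhs = 1, matching y values: 1, 10 (2 points).
  x = 7: rhs = 2, matching y values: none (0 points).
  x = 8: rhs = 1, matching y values: 1, 10 (2 points).
  x = 9: rhs = 4, matching y values: 2, 9 (2 points).
  x = 10: rhs = 6, matching y values: none (0 points).
Total affine count: 13.
Full point count |E(F_11)| = 13 + 1 = 14.
Hasse bound: |14 − (11+1)| = |2| = 2 ≤ 2√11 ≈ 6.6332 ✓.


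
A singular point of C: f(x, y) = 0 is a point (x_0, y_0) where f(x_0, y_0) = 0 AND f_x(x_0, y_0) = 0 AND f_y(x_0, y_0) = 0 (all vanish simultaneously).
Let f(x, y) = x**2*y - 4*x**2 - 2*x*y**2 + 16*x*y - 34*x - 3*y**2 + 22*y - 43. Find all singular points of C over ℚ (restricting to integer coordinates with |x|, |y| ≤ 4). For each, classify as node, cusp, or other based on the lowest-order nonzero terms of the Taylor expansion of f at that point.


Singular points: {(-2, 3)}; classification: node.

Compute partial derivatives:
  f_x = 2*x*y - 8*x - 2*y**2 + 16*y - 34.
  f_y = x**2 - 4*x*y + 16*x - 6*y + 22.
Scan x_0 ∈ {−4, ..., 4}. For each x_0, f_y(x_0, y) is a polynomial in y; find its integer roots y ∈ {−4, ..., 4}, then test f_x and f at those candidates.
  x = -4: f_y(-4, y) = 10*y - 26; no integer root y with |y| ≤ 4.
  x = -3: f_y(-3, y) = 6*y - 17; no integer root y with |y| ≤ 4.
  x = -2: f_y(-2, y) = 2*y - 6; vanishes at y ∈ {3}. (-2, 3): f_x = 0, f = 0 — SINGULAR.
  x = -1: f_y(-1, y) = 7 - 2*y; no integer root y with |y| ≤ 4.
  x = 0: f_y(0, y) = 22 - 6*y; no integer root y with |y| ≤ 4.
  x = 1: f_y(1, y) = 39 - 10*y; no integer root y with |y| ≤ 4.
  x = 2: f_y(2, y) = 58 - 14*y; no integer root y with |y| ≤ 4.
  x = 3: f_y(3, y) = 79 - 18*y; no integer root y with |y| ≤ 4.
  x = 4: f_y(4, y) = 102 - 22*y; no integer root y with |y| ≤ 4.
Only singular point on the grid: (-2, 3).
Classify: substitute x = -2 + u, y = 3 + v and expand: f = u**2*v - u**2 - 2*u*v**2 + v**2.
No constant or linear terms (consistent with a singular point). Quadratic part: -u**2 + v**2. Cubic part: u**2*v - 2*u*v**2.
The quadratic part v**2 - u**2 = (v − u)(v + u) splits into two distinct linear factors, so there are two distinct tangent lines y − 3 = ±(x − -2) — this is a node (ordinary double point).
Classification: node.


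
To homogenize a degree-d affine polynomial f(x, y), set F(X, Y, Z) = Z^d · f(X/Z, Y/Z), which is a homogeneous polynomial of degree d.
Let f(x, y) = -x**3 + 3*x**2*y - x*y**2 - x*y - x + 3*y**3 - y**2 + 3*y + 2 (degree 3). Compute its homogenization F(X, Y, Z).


F(X, Y, Z) = -X**3 + 3*X**2*Y - X*Y**2 - X*Y*Z - X*Z**2 + 3*Y**3 - Y**2*Z + 3*Y*Z**2 + 2*Z**3

deg(f) = 3.
Substitute x = X/Z, y = Y/Z into f, then multiply by Z^3.
  monomial -1·x^3·y^0 ↦ -1·X^3·Y^0·Z^0.
  monomial 3·x^2·y^1 ↦ 3·X^2·Y^1·Z^0.
  monomial -1·x^1·y^2 ↦ -1·X^1·Y^2·Z^0.
  monomial -1·x^1·y^1 ↦ -1·X^1·Y^1·Z^1.
  monomial -1·x^1·y^0 ↦ -1·X^1·Y^0·Z^2.
  monomial 3·x^0·y^3 ↦ 3·X^0·Y^3·Z^0.
  monomial -1·x^0·y^2 ↦ -1·X^0·Y^2·Z^1.
  monomial 3·x^0·y^1 ↦ 3·X^0·Y^1·Z^2.
  monomial 2·x^0·y^0 ↦ 2·X^0·Y^0·Z^3.
Collecting: F(X, Y, Z) = -X**3 + 3*X**2*Y - X*Y**2 - X*Y*Z - X*Z**2 + 3*Y**3 - Y**2*Z + 3*Y*Z**2 + 2*Z**3.


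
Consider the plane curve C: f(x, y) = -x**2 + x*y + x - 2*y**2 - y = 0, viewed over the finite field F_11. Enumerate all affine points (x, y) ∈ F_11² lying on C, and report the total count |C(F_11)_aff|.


Affine F_11-points: {(0, 0), (0, 5), (1, 0), (3, 6), (4, 1), (4, 6), (6, 3), (6, 5), (9, 1), (9, 3)}; count = 10.

For each of the 121 pairs (x, y) ∈ F_11², evaluate f(x, y) mod 11. Record the zeros.
  x = 0: [0↦0, 1↦8, 2↦1, 3↦1, 4↦8, 5↦0, 6↦10, 7↦5, 8↦7, 9↦5, 10↦10]  zeros at y ∈ {0, 5}
  x = 1: [0↦0, 1↦9, 2↦3, 3↦4, 4↦1, 5↦5, 6↦5, 7↦1, 8↦4, 9↦3, 10↦9]  zeros at y ∈ {0}
  x = 2: [0↦9, 1↦8, 2↦3, 3↦5, 4↦3, 5↦8, 6↦9, 7↦6, 8↦10, 9↦10, 10↦6]  zeros at y ∈ ∅
  x = 3: [0↦5, 1↦5, 2↦1, 3↦4, 4↦3, 5↦9, 6↦0, 7↦9, 8↦3, 9↦4, 10↦1]  zeros at y ∈ {6}
  x = 4: [0↦10, 1↦0, 2↦8, 3↦1, 4↦1, 5↦8, 6↦0, 7↦10, 8↦5, 9↦7, 10↦5]  zeros at y ∈ {1, 6}
  x = 5: [0↦2, 1↦4, 2↦2, 3↦7, 4↦8, 5↦5, 6↦9, 7↦9, 8↦5, 9↦8, 10↦7]  zeros at y ∈ ∅
  x = 6: [0↦3, 1↦6, 2↦5, 3↦0, 4↦2, 5↦0, 6↦5, 7↦6, 8↦3, 9↦7, 10↦7]  zeros at y ∈ {3, 5}
  x = 7: [0↦2, 1↦6, 2↦6, 3↦2, 4↦5, 5↦4, 6↦10, 7↦1, 8↦10, 9↦4, 10↦5]  zeros at y ∈ ∅
  x = 8: [0↦10, 1↦4, 2↦5, 3↦2, 4↦6, 5↦6, 6↦2, 7↦5, 8↦4, 9↦10, 10↦1]  zeros at y ∈ ∅
  x = 9: [0↦5, 1↦0, 2↦2, 3↦0, 4↦5, 5↦6, 6↦3, 7↦7, 8↦7, 9↦3, 10↦6]  zeros at y ∈ {1, 3}
  x = 10: [0↦9, 1↦5, 2↦8, 3↦7, 4↦2, 5↦4, 6↦2, 7↦7, 8↦8, 9↦5, 10↦9]  zeros at y ∈ ∅
Collecting zeros: affine points = {(0, 0), (0, 5), (1, 0), (3, 6), (4, 1), (4, 6), (6, 3), (6, 5), (9, 1), (9, 3)}.
Total count |C(F_11)_aff| = 10.


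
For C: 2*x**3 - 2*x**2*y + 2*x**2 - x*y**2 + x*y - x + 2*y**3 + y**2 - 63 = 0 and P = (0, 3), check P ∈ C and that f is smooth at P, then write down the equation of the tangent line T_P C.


Tangent line at P: -7*x + 60*y - 180 = 0.

Step 1: f(0, 3) = 0, so P lies on C.
Step 2: partial derivatives
  f_x(x, y) = 6*x**2 - 4*x*y + 4*x - y**2 + y - 1, f_y(x, y) = -2*x**2 - 2*x*y + x + 6*y**2 + 2*y.
  f_x(P) = -7, f_y(P) = 60 (gradient nonzero, so P is smooth).
Step 3: tangent line at P: -7·(x − 0) + 60·(y − 3) = 0.
Expanding: -7*x + 60*y - 180 = 0.


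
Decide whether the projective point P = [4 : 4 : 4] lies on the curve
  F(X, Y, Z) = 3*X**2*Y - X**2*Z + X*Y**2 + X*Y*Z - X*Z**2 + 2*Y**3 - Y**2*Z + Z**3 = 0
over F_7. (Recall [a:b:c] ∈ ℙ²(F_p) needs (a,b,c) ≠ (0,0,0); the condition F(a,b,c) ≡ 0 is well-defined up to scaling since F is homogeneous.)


F(4,4,4) ≡ 5 (mod 7); P is NOT on the curve.

Evaluate F(4, 4, 4) term-by-term (mod 7).
  3*X**2*Y ↦ 3·16·4·1 = 192
  -X**2*Z ↦ -1·16·1·4 = -64
  X*Y**2 ↦ 1·4·16·1 = 64
  X*Y*Z ↦ 1·4·4·4 = 64
  -X*Z**2 ↦ -1·4·1·16 = -64
  2*Y**3 ↦ 2·1·64·1 = 128
  -Y**2*Z ↦ -1·1·16·4 = -64
  Z**3 ↦ 1·1·1·64 = 64
Sum: F(4, 4, 4) = (192) + (-64) + (64) + (64) + (-64) + (128) + (-64) + (64) = 320.
Reducing mod 7: 320 ≡ 5 (mod 7).
Since F(a, b, c) ≡ 5 ≠ 0 (mod 7), P does NOT lie on the curve.
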